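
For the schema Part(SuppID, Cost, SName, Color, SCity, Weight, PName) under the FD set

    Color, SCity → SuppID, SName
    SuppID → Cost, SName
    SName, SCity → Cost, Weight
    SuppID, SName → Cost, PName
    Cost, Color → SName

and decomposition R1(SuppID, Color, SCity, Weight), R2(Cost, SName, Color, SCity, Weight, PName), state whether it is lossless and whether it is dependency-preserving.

lossless but not dependency-preserving

Lossless test: (Color, SCity, Weight)⁺ = {SuppID, Cost, SName, Color, SCity, Weight, PName}, which contains all of one fragment — lossless.
Dependency preservation: the restricted closure of {SuppID} across the fragments never reaches {Cost, SName}, so SuppID → Cost, SName cannot be enforced without a join — not preserved.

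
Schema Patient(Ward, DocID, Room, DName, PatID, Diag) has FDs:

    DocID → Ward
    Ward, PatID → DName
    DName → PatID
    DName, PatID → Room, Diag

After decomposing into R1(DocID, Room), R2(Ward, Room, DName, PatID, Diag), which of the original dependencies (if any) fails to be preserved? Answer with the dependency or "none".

Check DocID → Ward: no single fragment contains all of {Ward, DocID}, and the restricted closure of {DocID} across the fragments never reaches {Ward}.
Ward, PatID → DName is preserved.
DName → PatID is preserved.
DName, PatID → Room, Diag is preserved.

DocID → Ward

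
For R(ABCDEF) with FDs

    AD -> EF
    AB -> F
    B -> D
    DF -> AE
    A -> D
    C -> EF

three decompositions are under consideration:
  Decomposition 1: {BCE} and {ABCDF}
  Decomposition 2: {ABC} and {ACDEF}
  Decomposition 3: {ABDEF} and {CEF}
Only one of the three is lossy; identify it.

Decomposition 1: common = {BC}, closure = {ABCDEF} → lossless.
Decomposition 2: common = {AC}, closure = {ACDEF} → lossless.
Decomposition 3: common = {EF}, closure = {EF} → lossy.

Decomposition 3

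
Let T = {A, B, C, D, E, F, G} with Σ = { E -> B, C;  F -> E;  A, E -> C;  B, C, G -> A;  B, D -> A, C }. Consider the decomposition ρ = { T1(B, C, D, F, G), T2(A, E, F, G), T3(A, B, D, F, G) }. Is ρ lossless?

Yes

Chase test. Columns are A, B, C, D, E, F, G; row i has aⱼ where attribute j ∈ Ti, else bᵢⱼ.
Initial tableau (one row per fragment):
  row 1: b11 a2 a3 a4 b15 a6 a7
  row 2: a1 b22 b23 b24 a5 a6 a7
  row 3: a1 a2 b33 a4 b35 a6 a7
Rows 1 and 2 agree on F; apply F→E and equate their E entries.
Rows 1 and 3 agree on F; apply F→E and equate their E entries.
Rows 2 and 3 agree on A, E; apply A, E→C and equate their C entries.
Rows 1 and 3 agree on B, D; apply B, D→A, C and equate their A, C entries.
Rows 1 and 2 agree on E; apply E→B, C and equate their B, C entries.
Row 1 is now all distinguished symbols — the join is lossless.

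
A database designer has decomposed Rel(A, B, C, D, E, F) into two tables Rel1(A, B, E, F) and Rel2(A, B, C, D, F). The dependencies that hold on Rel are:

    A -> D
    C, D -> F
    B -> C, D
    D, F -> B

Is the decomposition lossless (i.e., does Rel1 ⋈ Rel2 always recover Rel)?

Yes

Common attributes: Rel1 ∩ Rel2 = {A, B, F}.
Closure of {A, B, F}: A → D applies, adding D; B → C, D applies, adding C. So (A, B, F)⁺ = {A, B, C, D, F}.
This closure contains every attribute of Rel2, so Rel1 ∩ Rel2 → Rel2. The join is lossless.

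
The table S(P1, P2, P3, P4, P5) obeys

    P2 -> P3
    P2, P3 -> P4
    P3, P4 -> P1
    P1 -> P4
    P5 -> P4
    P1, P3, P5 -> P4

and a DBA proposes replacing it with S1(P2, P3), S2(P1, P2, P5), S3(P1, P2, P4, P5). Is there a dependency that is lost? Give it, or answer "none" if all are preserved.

P3, P4 -> P1

Check P3, P4 → P1: no single fragment contains all of {P1, P3, P4}, and the restricted closure of {P3, P4} across the fragments never reaches {P1}.
P2 → P3 is preserved.
P2, P3 → P4 is preserved.
P1 → P4 is preserved.
P5 → P4 is preserved.
P1, P3, P5 → P4 is preserved.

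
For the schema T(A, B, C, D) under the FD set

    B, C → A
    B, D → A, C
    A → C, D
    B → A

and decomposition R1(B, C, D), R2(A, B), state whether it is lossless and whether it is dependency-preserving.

lossless but not dependency-preserving

Lossless test: (B)⁺ = {A, B, C, D}, which contains all of one fragment — lossless.
Dependency preservation: the restricted closure of {A} across the fragments never reaches {C, D}, so A → C, D cannot be enforced without a join — not preserved.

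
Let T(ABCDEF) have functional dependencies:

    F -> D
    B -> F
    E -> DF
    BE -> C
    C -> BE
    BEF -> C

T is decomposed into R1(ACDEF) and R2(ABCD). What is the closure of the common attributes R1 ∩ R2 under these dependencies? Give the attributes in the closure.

R1 ∩ R2 = {ACD}.
C → BE applies, adding BE
B → F applies, adding F
Closure: {ABCDEF}.

ABCDEF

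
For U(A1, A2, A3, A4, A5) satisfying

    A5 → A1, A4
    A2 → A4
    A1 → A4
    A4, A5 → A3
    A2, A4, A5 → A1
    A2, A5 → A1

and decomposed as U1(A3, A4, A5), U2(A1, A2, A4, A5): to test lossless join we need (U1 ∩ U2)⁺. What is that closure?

U1 ∩ U2 = {A4, A5}.
A5 → A1, A4 applies, adding A1
A4, A5 → A3 applies, adding A3
Closure: {A1, A3, A4, A5}.

A1, A3, A4, A5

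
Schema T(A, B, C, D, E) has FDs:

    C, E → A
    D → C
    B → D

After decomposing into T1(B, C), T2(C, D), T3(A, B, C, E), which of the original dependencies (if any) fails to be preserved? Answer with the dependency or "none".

Check B → D: no single fragment contains all of {B, D}, and the restricted closure of {B} across the fragments never reaches {D}.
C, E → A is preserved.
D → C is preserved.

B → D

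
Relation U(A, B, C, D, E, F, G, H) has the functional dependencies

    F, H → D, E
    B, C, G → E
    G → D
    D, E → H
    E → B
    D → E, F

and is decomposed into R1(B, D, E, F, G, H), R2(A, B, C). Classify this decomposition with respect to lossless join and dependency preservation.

lossy but dependency-preserving

Lossless test: (B)⁺ = {B}, which is a superkey of neither fragment — lossy.
Dependency preservation: B, C, G → E is not contained in any single fragment, but the restricted closure of its left-hand side across the fragments still reaches the right-hand side; the remaining FDs each lie inside some fragment. All dependencies are preserved.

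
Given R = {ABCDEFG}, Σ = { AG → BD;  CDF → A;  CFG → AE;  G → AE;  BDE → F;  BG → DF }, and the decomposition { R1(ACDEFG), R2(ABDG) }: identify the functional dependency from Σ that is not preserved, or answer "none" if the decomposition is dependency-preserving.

BDE → F

Check BDE → F: no single fragment contains all of {BDEF}, and the restricted closure of {BDE} across the fragments never reaches {F}.
AG → BD is preserved.
CDF → A is preserved.
CFG → AE is preserved.
G → AE is preserved.
BG → DF is preserved.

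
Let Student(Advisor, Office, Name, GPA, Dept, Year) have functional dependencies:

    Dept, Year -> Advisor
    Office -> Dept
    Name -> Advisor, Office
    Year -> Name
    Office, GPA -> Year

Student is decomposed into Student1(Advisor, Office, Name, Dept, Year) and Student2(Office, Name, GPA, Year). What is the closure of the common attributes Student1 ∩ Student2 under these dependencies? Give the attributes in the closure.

Student1 ∩ Student2 = {Office, Name, Year}.
Office → Dept applies, adding Dept
Name → Advisor, Office applies, adding Advisor
Closure: {Advisor, Office, Name, Dept, Year}.

Advisor, Office, Name, Dept, Year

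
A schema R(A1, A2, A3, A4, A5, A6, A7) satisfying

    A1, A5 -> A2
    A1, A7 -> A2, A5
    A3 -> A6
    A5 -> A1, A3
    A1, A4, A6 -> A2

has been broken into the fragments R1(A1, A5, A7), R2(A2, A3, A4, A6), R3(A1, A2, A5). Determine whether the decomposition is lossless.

Chase test. Columns are A1, A2, A3, A4, A5, A6, A7; row i has aⱼ where attribute j ∈ Ri, else bᵢⱼ.
Initial tableau (one row per fragment):
  row 1: a1 b12 b13 b14 a5 b16 a7
  row 2: b21 a2 a3 a4 b25 a6 b27
  row 3: a1 a2 b33 b34 a5 b36 b37
Rows 1 and 3 agree on A1, A5; apply A1, A5→A2 and equate their A2 entries.
Rows 1 and 3 agree on A5; apply A5→A1, A3 and equate their A1, A3 entries.
Rows 1 and 3 agree on A3; apply A3→A6 and equate their A6 entries.
No row becomes fully distinguished — the join is lossy.

No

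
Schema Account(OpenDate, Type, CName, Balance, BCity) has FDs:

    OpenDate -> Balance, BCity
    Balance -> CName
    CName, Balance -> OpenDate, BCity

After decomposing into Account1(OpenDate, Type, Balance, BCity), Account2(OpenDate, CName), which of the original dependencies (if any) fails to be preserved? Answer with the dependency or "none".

none

OpenDate → Balance, BCity lies within Account1.
Balance → CName: restricted closure across fragments reaches CName.
CName, Balance → OpenDate, BCity: restricted closure across fragments reaches OpenDate, BCity.
Every dependency is enforceable on the fragments, so the decomposition is dependency-preserving.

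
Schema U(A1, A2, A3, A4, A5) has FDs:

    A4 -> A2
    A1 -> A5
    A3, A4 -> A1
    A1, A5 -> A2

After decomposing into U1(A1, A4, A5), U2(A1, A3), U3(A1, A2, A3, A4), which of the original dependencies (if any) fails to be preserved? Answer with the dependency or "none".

none

A4 → A2 lies within U3.
A1 → A5 lies within U1.
A3, A4 → A1 lies within U3.
A1, A5 → A2: restricted closure across fragments reaches A2.
Every dependency is enforceable on the fragments, so the decomposition is dependency-preserving.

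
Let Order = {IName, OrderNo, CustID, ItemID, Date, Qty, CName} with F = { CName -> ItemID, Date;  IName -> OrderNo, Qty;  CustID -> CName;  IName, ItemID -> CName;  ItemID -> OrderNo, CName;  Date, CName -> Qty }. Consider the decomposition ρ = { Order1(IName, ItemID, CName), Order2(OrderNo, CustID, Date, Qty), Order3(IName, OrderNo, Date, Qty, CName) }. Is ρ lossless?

No

Chase test. Columns are IName, OrderNo, CustID, ItemID, Date, Qty, CName; row i has aⱼ where attribute j ∈ Orderi, else bᵢⱼ.
Initial tableau (one row per fragment):
  row 1: a1 b12 b13 a4 b15 b16 a7
  row 2: b21 a2 a3 b24 a5 a6 b27
  row 3: a1 a2 b33 b34 a5 a6 a7
Rows 1 and 3 agree on CName; apply CName→ItemID, Date and equate their ItemID, Date entries.
Rows 1 and 3 agree on IName; apply IName→OrderNo, Qty and equate their OrderNo, Qty entries.
No row becomes fully distinguished — the join is lossy.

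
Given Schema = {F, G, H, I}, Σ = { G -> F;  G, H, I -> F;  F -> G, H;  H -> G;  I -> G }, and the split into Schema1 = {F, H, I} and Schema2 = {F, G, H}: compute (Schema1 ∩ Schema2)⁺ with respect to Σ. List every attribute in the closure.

Schema1 ∩ Schema2 = {F, H}.
F → G, H applies, adding G
Closure: {F, G, H}.

F, G, H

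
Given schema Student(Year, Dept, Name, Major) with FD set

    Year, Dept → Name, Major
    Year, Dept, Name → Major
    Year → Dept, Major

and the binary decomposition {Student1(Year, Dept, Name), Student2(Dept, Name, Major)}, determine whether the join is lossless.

No

Common attributes: Student1 ∩ Student2 = {Dept, Name}.
No dependency enlarges {Dept, Name}, so (Dept, Name)⁺ = {Dept, Name}.
The closure contains neither all of Student1 = {Year, Dept, Name} nor all of Student2 = {Dept, Name, Major}, so the common attributes are not a superkey of either fragment. The join is lossy.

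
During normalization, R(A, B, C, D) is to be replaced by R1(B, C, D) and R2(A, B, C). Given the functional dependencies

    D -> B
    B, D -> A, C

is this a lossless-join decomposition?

Common attributes: R1 ∩ R2 = {B, C}.
No dependency enlarges {B, C}, so (B, C)⁺ = {B, C}.
The closure contains neither all of R1 = {B, C, D} nor all of R2 = {A, B, C}, so the common attributes are not a superkey of either fragment. The join is lossy.

No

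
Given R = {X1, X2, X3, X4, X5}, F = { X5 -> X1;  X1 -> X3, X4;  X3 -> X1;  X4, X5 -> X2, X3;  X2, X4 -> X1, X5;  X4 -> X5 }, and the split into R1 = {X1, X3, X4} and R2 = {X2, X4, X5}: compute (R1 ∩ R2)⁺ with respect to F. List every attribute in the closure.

R1 ∩ R2 = {X4}.
X4 → X5 applies, adding X5
X5 → X1 applies, adding X1
X1 → X3, X4 applies, adding X3
X4, X5 → X2, X3 applies, adding X2
Closure: {X1, X2, X3, X4, X5}.

X1, X2, X3, X4, X5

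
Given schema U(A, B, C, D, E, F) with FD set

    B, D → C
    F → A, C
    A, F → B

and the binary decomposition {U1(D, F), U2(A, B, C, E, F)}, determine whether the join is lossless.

Common attributes: U1 ∩ U2 = {F}.
Closure of {F}: F → A, C applies, adding A, C; A, F → B applies, adding B. So (F)⁺ = {A, B, C, F}.
The closure contains neither all of U1 = {D, F} nor all of U2 = {A, B, C, E, F}, so the common attributes are not a superkey of either fragment. The join is lossy.

No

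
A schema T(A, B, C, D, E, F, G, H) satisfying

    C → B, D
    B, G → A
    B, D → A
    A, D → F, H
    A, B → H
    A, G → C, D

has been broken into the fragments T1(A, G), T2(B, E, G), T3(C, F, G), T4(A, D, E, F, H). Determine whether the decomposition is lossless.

No

Chase test. Columns are A, B, C, D, E, F, G, H; row i has aⱼ where attribute j ∈ Ti, else bᵢⱼ.
Initial tableau (one row per fragment):
  row 1: a1 b12 b13 b14 b15 b16 a7 b18
  row 2: b21 a2 b23 b24 a5 b26 a7 b28
  row 3: b31 b32 a3 b34 b35 a6 a7 b38
  row 4: a1 b42 b43 a4 a5 a6 b47 a8
No row becomes fully distinguished — the join is lossy.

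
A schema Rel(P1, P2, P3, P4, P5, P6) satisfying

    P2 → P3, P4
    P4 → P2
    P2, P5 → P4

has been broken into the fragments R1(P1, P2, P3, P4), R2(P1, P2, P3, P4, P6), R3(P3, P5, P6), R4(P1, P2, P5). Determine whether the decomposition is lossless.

No

Chase test. Columns are P1, P2, P3, P4, P5, P6; row i has aⱼ where attribute j ∈ Ri, else bᵢⱼ.
Initial tableau (one row per fragment):
  row 1: a1 a2 a3 a4 b15 b16
  row 2: a1 a2 a3 a4 b25 a6
  row 3: b31 b32 a3 b34 a5 a6
  row 4: a1 a2 b43 b44 a5 b46
Rows 1 and 4 agree on P2; apply P2→P3, P4 and equate their P3, P4 entries.
No row becomes fully distinguished — the join is lossy.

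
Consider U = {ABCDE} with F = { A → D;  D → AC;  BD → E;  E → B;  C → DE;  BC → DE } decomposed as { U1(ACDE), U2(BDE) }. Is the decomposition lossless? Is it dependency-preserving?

lossless and dependency-preserving

Lossless test: (DE)⁺ = {ABCDE}, which contains all of one fragment — lossless.
Dependency preservation: BC → DE is not contained in any single fragment, but the restricted closure of its left-hand side across the fragments still reaches the right-hand side; the remaining FDs each lie inside some fragment. All dependencies are preserved.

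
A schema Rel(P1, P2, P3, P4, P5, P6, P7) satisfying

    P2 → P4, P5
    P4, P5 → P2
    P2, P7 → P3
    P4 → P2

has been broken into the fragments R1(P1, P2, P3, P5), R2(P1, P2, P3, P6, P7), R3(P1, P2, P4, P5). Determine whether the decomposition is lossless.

Yes

Chase test. Columns are P1, P2, P3, P4, P5, P6, P7; row i has aⱼ where attribute j ∈ Ri, else bᵢⱼ.
Initial tableau (one row per fragment):
  row 1: a1 a2 a3 b14 a5 b16 b17
  row 2: a1 a2 a3 b24 b25 a6 a7
  row 3: a1 a2 b33 a4 a5 b36 b37
Rows 1 and 2 agree on P2; apply P2→P4, P5 and equate their P4, P5 entries.
Rows 1 and 3 agree on P2; apply P2→P4, P5 and equate their P4, P5 entries.
Row 2 is now all distinguished symbols — the join is lossless.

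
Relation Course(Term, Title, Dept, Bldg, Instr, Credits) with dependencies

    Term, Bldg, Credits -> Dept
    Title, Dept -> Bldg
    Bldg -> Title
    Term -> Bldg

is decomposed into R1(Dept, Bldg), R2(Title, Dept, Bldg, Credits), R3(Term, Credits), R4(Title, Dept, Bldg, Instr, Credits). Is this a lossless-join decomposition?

No

Chase test. Columns are Term, Title, Dept, Bldg, Instr, Credits; row i has aⱼ where attribute j ∈ Ri, else bᵢⱼ.
Initial tableau (one row per fragment):
  row 1: b11 b12 a3 a4 b15 b16
  row 2: b21 a2 a3 a4 b25 a6
  row 3: a1 b32 b33 b34 b35 a6
  row 4: b41 a2 a3 a4 a5 a6
Rows 1 and 2 agree on Bldg; apply Bldg→Title and equate their Title entries.
No row becomes fully distinguished — the join is lossy.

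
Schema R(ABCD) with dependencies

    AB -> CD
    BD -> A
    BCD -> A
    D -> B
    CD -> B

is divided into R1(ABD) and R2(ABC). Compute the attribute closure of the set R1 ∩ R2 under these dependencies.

R1 ∩ R2 = {AB}.
AB → CD applies, adding CD
Closure: {ABCD}.

ABCD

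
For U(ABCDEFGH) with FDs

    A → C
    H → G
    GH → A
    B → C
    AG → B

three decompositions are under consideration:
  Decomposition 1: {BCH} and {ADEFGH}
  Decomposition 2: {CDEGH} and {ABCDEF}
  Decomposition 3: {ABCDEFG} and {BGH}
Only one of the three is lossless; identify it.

Decomposition 1

Decomposition 1: common = {H}, closure = {ABCGH} → lossless.
Decomposition 2: common = {CDE}, closure = {CDE} → lossy.
Decomposition 3: common = {BG}, closure = {BCG} → lossy.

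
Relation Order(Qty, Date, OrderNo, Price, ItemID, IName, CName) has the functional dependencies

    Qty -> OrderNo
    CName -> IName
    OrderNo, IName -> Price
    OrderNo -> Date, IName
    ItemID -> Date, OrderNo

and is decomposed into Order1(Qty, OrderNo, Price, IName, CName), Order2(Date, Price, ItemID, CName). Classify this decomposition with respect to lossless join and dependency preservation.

Lossless test: (Price, CName)⁺ = {Price, IName, CName}, which is a superkey of neither fragment — lossy.
Dependency preservation: the restricted closure of {OrderNo} across the fragments never reaches {Date, IName}, so OrderNo → Date, IName cannot be enforced without a join — not preserved.

lossy and not dependency-preserving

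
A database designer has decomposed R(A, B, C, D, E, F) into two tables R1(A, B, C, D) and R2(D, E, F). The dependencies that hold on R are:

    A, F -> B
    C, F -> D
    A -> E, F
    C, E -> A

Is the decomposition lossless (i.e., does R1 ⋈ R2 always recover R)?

Common attributes: R1 ∩ R2 = {D}.
No dependency enlarges {D}, so (D)⁺ = {D}.
The closure contains neither all of R1 = {A, B, C, D} nor all of R2 = {D, E, F}, so the common attributes are not a superkey of either fragment. The join is lossy.

No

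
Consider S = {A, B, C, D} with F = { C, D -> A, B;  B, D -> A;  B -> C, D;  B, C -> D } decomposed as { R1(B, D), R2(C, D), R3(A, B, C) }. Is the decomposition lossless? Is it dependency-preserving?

Lossless test (chase): Rows 1 and 3 agree on B; apply B→C, D and equate their C, D entries. Rows 1 and 2 agree on C, D; apply C, D→A, B and equate their A, B entries. Rows 1 and 3 agree on C, D; apply C, D→A, B and equate their A, B entries. Row 1 is now all distinguished symbols — the join is lossless.
Dependency preservation: the restricted closure of {C, D} across the fragments never reaches {A, B}, so C, D → A, B cannot be enforced without a join — not preserved.

lossless but not dependency-preserving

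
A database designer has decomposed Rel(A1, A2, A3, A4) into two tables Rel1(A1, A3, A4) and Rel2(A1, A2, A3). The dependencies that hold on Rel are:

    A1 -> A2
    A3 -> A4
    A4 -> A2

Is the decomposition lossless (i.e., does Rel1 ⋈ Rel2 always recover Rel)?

Common attributes: Rel1 ∩ Rel2 = {A1, A3}.
Closure of {A1, A3}: A1 → A2 applies, adding A2; A3 → A4 applies, adding A4. So (A1, A3)⁺ = {A1, A2, A3, A4}.
This closure contains every attribute of Rel1, so Rel1 ∩ Rel2 → Rel1. The join is lossless.

Yes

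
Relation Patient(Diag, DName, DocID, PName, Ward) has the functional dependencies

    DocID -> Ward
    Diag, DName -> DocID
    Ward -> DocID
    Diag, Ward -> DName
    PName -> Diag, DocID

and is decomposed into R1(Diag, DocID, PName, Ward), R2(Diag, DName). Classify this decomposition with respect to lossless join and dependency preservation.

lossy and not dependency-preserving

Lossless test: (Diag)⁺ = {Diag}, which is a superkey of neither fragment — lossy.
Dependency preservation: the restricted closure of {Diag, DName} across the fragments never reaches {DocID}, so Diag, DName → DocID cannot be enforced without a join — not preserved.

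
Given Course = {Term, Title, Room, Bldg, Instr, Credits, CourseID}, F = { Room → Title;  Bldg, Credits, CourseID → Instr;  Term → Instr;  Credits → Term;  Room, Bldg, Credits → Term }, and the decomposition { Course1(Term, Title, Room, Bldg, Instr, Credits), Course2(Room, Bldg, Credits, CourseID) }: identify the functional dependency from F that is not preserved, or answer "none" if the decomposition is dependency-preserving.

none

Room → Title lies within Course1.
Bldg, Credits, CourseID → Instr: restricted closure across fragments reaches Instr.
Term → Instr lies within Course1.
Credits → Term lies within Course1.
Room, Bldg, Credits → Term lies within Course1.
Every dependency is enforceable on the fragments, so the decomposition is dependency-preserving.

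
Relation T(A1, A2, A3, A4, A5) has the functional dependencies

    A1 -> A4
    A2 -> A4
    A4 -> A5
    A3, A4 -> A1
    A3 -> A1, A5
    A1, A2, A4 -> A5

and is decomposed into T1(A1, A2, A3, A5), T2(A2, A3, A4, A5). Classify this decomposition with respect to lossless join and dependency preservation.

lossless but not dependency-preserving

Lossless test: (A2, A3, A5)⁺ = {A1, A2, A3, A4, A5}, which contains all of one fragment — lossless.
Dependency preservation: the restricted closure of {A1} across the fragments never reaches {A4}, so A1 → A4 cannot be enforced without a join — not preserved.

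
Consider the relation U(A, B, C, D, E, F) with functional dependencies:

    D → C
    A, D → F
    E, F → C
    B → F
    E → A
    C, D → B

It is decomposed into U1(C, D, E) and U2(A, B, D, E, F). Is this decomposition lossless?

Yes

Common attributes: U1 ∩ U2 = {D, E}.
Closure of {D, E}: D → C applies, adding C; E → A applies, adding A; C, D → B applies, adding B; A, D → F applies, adding F. So (D, E)⁺ = {A, B, C, D, E, F}.
This closure contains every attribute of U1, so U1 ∩ U2 → U1. The join is lossless.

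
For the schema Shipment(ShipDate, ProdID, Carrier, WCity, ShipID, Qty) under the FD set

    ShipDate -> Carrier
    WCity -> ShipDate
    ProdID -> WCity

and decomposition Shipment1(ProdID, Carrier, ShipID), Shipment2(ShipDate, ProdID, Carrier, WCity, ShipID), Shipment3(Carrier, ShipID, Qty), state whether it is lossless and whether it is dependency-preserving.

lossy but dependency-preserving

Lossless test (chase): Rows 1 and 2 agree on ProdID; apply ProdID→WCity and equate their WCity entries. Rows 1 and 2 agree on WCity; apply WCity→ShipDate and equate their ShipDate entries. No row becomes fully distinguished — the join is lossy.
Dependency preservation: every FD's attributes lie within a single fragment, so each can be enforced locally — preserved.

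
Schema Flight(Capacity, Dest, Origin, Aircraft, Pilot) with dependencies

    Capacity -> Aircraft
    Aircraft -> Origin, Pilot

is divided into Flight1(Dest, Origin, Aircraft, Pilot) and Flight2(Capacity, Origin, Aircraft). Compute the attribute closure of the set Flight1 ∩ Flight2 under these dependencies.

Origin, Aircraft, Pilot

Flight1 ∩ Flight2 = {Origin, Aircraft}.
Aircraft → Origin, Pilot applies, adding Pilot
Closure: {Origin, Aircraft, Pilot}.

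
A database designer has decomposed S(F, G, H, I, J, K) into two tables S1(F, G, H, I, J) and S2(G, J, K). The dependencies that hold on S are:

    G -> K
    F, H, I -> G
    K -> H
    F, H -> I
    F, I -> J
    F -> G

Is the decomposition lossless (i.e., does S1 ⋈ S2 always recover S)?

Common attributes: S1 ∩ S2 = {G, J}.
Closure of {G, J}: G → K applies, adding K; K → H applies, adding H. So (G, J)⁺ = {G, H, J, K}.
This closure contains every attribute of S2, so S1 ∩ S2 → S2. The join is lossless.

Yes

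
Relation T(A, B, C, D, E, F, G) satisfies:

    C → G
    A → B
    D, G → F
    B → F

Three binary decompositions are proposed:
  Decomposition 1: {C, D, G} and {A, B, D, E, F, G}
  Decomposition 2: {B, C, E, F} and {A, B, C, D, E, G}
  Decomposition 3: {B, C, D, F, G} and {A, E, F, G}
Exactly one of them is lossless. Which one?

Decomposition 1: common = {D, G}, closure = {D, F, G} → lossy.
Decomposition 2: common = {B, C, E}, closure = {B, C, E, F, G} → lossless.
Decomposition 3: common = {F, G}, closure = {F, G} → lossy.

Decomposition 2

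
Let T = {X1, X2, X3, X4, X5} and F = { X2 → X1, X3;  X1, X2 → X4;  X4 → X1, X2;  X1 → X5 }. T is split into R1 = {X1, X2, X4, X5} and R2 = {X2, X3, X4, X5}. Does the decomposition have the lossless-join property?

Yes

Common attributes: R1 ∩ R2 = {X2, X4, X5}.
Closure of {X2, X4, X5}: X2 → X1, X3 applies, adding X1, X3. So (X2, X4, X5)⁺ = {X1, X2, X3, X4, X5}.
This closure contains every attribute of R1, so R1 ∩ R2 → R1. The join is lossless.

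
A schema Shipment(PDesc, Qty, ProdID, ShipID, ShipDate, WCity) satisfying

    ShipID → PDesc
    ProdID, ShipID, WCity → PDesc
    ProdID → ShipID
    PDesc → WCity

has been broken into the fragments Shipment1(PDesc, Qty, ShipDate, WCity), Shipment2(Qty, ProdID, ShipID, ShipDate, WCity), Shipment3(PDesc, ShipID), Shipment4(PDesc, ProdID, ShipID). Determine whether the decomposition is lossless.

Yes

Chase test. Columns are PDesc, Qty, ProdID, ShipID, ShipDate, WCity; row i has aⱼ where attribute j ∈ Shipmenti, else bᵢⱼ.
Initial tableau (one row per fragment):
  row 1: a1 a2 b13 b14 a5 a6
  row 2: b21 a2 a3 a4 a5 a6
  row 3: a1 b32 b33 a4 b35 b36
  row 4: a1 b42 a3 a4 b45 b46
Rows 2 and 3 agree on ShipID; apply ShipID→PDesc and equate their PDesc entries.
Rows 1 and 3 agree on PDesc; apply PDesc→WCity and equate their WCity entries.
Rows 1 and 4 agree on PDesc; apply PDesc→WCity and equate their WCity entries.
Row 2 is now all distinguished symbols — the join is lossless.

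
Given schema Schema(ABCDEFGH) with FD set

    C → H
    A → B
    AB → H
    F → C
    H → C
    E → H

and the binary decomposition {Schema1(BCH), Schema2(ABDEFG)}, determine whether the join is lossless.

No

Common attributes: Schema1 ∩ Schema2 = {B}.
No dependency enlarges {B}, so (B)⁺ = {B}.
The closure contains neither all of Schema1 = {BCH} nor all of Schema2 = {ABDEFG}, so the common attributes are not a superkey of either fragment. The join is lossy.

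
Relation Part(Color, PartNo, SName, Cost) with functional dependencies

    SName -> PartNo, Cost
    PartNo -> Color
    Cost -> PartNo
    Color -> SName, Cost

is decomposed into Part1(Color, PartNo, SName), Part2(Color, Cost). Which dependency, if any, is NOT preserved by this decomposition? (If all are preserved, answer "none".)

SName → PartNo, Cost: restricted closure across fragments reaches PartNo, Cost.
PartNo → Color lies within Part1.
Cost → PartNo: restricted closure across fragments reaches PartNo.
Color → SName, Cost: restricted closure across fragments reaches SName, Cost.
Every dependency is enforceable on the fragments, so the decomposition is dependency-preserving.

none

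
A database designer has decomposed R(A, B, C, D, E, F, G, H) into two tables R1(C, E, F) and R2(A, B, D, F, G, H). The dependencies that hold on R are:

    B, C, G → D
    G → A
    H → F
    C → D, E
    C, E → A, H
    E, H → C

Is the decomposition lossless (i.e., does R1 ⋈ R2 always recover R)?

Common attributes: R1 ∩ R2 = {F}.
No dependency enlarges {F}, so (F)⁺ = {F}.
The closure contains neither all of R1 = {C, E, F} nor all of R2 = {A, B, D, F, G, H}, so the common attributes are not a superkey of either fragment. The join is lossy.

No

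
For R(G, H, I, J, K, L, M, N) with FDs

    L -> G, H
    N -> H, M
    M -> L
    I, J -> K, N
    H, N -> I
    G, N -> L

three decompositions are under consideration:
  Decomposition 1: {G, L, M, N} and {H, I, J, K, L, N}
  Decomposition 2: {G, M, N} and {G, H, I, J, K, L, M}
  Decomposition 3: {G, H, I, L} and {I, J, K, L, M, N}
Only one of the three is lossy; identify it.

Decomposition 2

Decomposition 1: common = {L, N}, closure = {G, H, I, L, M, N} → lossless.
Decomposition 2: common = {G, M}, closure = {G, H, L, M} → lossy.
Decomposition 3: common = {I, L}, closure = {G, H, I, L} → lossless.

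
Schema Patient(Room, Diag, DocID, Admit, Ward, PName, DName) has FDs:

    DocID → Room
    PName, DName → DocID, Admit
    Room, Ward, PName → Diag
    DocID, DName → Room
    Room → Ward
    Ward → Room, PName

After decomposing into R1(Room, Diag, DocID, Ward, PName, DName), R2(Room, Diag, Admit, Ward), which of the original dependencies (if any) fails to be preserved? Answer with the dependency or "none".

PName, DName → DocID, Admit

Check PName, DName → DocID, Admit: no single fragment contains all of {DocID, Admit, PName, DName}, and the restricted closure of {PName, DName} across the fragments never reaches {DocID, Admit}.
DocID → Room is preserved.
Room, Ward, PName → Diag is preserved.
DocID, DName → Room is preserved.
Room → Ward is preserved.
Ward → Room, PName is preserved.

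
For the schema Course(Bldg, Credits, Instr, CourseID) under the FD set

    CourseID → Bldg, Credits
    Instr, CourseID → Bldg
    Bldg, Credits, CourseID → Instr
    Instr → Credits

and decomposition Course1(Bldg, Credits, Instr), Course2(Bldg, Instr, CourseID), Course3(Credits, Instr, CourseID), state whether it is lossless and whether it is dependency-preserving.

lossless and dependency-preserving

Lossless test (chase): Rows 2 and 3 agree on CourseID; apply CourseID→Bldg, Credits and equate their Bldg, Credits entries. Row 2 is now all distinguished symbols — the join is lossless.
Dependency preservation: CourseID → Bldg, Credits; Bldg, Credits, CourseID → Instr are not contained in any single fragment, but the restricted closure of each left-hand side across the fragments still reaches the right-hand side; the remaining FDs each lie inside some fragment. All dependencies are preserved.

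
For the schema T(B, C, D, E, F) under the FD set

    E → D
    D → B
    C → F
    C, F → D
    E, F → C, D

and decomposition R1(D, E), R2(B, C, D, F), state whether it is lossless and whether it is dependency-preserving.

Lossless test: (D)⁺ = {B, D}, which is a superkey of neither fragment — lossy.
Dependency preservation: the restricted closure of {E, F} across the fragments never reaches {C, D}, so E, F → C, D cannot be enforced without a join — not preserved.

lossy and not dependency-preserving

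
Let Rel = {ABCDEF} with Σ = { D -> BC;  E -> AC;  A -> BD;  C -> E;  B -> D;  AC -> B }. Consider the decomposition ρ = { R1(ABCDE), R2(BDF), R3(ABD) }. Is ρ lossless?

Chase test. Columns are ABCDEF; row i has aⱼ where attribute j ∈ Ri, else bᵢⱼ.
Initial tableau (one row per fragment):
  row 1: a1 a2 a3 a4 a5 b16
  row 2: b21 a2 b23 a4 b25 a6
  row 3: a1 a2 b33 a4 b35 b36
Rows 1 and 2 agree on D; apply D→BC and equate their BC entries.
Rows 1 and 3 agree on D; apply D→BC and equate their BC entries.
Rows 1 and 2 agree on C; apply C→E and equate their E entries.
Rows 1 and 3 agree on C; apply C→E and equate their E entries.
Rows 1 and 2 agree on E; apply E→AC and equate their AC entries.
Row 2 is now all distinguished symbols — the join is lossless.

Yes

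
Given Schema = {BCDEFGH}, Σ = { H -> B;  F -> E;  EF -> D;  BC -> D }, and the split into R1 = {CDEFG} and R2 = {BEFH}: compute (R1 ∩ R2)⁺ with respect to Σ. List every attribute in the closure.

R1 ∩ R2 = {EF}.
EF → D applies, adding D
Closure: {DEF}.

DEF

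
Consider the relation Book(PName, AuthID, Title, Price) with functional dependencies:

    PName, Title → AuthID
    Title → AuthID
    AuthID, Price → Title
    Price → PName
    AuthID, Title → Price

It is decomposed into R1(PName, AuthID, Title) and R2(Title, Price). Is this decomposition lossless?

Yes

Common attributes: R1 ∩ R2 = {Title}.
Closure of {Title}: Title → AuthID applies, adding AuthID; AuthID, Title → Price applies, adding Price; Price → PName applies, adding PName. So (Title)⁺ = {PName, AuthID, Title, Price}.
This closure contains every attribute of R1, so R1 ∩ R2 → R1. The join is lossless.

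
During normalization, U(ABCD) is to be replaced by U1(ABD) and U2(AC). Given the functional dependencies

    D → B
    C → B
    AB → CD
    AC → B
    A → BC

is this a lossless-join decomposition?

Yes

Common attributes: U1 ∩ U2 = {A}.
Closure of {A}: A → BC applies, adding BC; AB → CD applies, adding D. So (A)⁺ = {ABCD}.
This closure contains every attribute of U1, so U1 ∩ U2 → U1. The join is lossless.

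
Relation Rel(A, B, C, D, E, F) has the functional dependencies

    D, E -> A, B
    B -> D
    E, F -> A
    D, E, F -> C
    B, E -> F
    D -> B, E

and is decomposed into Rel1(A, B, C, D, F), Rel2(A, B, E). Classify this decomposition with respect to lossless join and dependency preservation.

lossless but not dependency-preserving

Lossless test: (A, B)⁺ = {A, B, C, D, E, F}, which contains all of one fragment — lossless.
Dependency preservation: the restricted closure of {E, F} across the fragments never reaches {A}, so E, F → A cannot be enforced without a join — not preserved.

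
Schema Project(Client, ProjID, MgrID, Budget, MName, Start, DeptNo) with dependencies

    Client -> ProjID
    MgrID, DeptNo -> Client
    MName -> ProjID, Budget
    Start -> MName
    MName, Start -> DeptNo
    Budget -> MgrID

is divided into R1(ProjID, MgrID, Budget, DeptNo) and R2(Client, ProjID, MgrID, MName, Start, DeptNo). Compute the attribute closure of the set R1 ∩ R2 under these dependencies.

R1 ∩ R2 = {ProjID, MgrID, DeptNo}.
MgrID, DeptNo → Client applies, adding Client
Closure: {Client, ProjID, MgrID, DeptNo}.

Client, ProjID, MgrID, DeptNo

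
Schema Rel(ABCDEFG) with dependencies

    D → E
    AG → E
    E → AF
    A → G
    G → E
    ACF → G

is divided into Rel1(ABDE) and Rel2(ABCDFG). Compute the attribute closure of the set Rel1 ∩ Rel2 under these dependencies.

ABDEFG

Rel1 ∩ Rel2 = {ABD}.
D → E applies, adding E
E → AF applies, adding F
A → G applies, adding G
Closure: {ABDEFG}.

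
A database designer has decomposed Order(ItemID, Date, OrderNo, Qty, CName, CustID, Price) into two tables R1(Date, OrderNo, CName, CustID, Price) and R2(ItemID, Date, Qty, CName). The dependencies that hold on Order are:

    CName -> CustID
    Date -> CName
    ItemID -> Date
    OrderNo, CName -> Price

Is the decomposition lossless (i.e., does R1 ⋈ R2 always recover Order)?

Common attributes: R1 ∩ R2 = {Date, CName}.
Closure of {Date, CName}: CName → CustID applies, adding CustID. So (Date, CName)⁺ = {Date, CName, CustID}.
The closure contains neither all of R1 = {Date, OrderNo, CName, CustID, Price} nor all of R2 = {ItemID, Date, Qty, CName}, so the common attributes are not a superkey of either fragment. The join is lossy.

No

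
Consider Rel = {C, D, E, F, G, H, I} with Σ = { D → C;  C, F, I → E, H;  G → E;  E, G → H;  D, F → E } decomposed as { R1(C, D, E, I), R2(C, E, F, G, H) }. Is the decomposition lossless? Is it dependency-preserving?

lossy and not dependency-preserving

Lossless test: (C, E)⁺ = {C, E}, which is a superkey of neither fragment — lossy.
Dependency preservation: the restricted closure of {C, F, I} across the fragments never reaches {E, H}, so C, F, I → E, H cannot be enforced without a join — not preserved.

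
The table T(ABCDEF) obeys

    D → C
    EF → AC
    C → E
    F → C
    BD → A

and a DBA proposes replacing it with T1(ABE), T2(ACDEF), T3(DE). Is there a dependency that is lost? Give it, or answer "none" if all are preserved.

Check BD → A: no single fragment contains all of {ABD}, and the restricted closure of {BD} across the fragments never reaches {A}.
D → C is preserved.
EF → AC is preserved.
C → E is preserved.
F → C is preserved.

BD → A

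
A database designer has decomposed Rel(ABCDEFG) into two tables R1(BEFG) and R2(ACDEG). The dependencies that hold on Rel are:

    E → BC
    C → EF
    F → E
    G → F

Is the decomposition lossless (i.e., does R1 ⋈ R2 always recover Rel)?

Common attributes: R1 ∩ R2 = {EG}.
Closure of {EG}: E → BC applies, adding BC; C → EF applies, adding F. So (EG)⁺ = {BCEFG}.
This closure contains every attribute of R1, so R1 ∩ R2 → R1. The join is lossless.

Yes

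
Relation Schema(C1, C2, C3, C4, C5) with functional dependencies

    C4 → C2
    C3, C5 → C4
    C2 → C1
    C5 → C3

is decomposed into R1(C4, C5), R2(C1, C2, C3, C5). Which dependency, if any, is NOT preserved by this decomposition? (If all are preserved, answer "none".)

Check C4 → C2: no single fragment contains all of {C2, C4}, and the restricted closure of {C4} across the fragments never reaches {C2}.
C3, C5 → C4 is preserved.
C2 → C1 is preserved.
C5 → C3 is preserved.

C4 → C2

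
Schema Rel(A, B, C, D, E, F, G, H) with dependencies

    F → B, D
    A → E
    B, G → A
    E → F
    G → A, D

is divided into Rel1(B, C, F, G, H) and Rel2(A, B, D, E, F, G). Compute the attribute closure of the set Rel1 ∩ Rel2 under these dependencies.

A, B, D, E, F, G

Rel1 ∩ Rel2 = {B, F, G}.
F → B, D applies, adding D
B, G → A applies, adding A
A → E applies, adding E
Closure: {A, B, D, E, F, G}.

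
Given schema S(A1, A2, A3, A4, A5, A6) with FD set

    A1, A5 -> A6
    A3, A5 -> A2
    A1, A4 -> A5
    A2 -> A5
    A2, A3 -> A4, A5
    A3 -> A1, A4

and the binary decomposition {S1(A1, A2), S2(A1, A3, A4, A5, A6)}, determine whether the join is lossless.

Common attributes: S1 ∩ S2 = {A1}.
No dependency enlarges {A1}, so (A1)⁺ = {A1}.
The closure contains neither all of S1 = {A1, A2} nor all of S2 = {A1, A3, A4, A5, A6}, so the common attributes are not a superkey of either fragment. The join is lossy.

No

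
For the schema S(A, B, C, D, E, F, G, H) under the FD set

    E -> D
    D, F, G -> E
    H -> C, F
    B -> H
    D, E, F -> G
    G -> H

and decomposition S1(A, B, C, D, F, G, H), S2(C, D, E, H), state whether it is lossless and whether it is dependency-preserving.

lossy and not dependency-preserving

Lossless test: (C, D, H)⁺ = {C, D, F, H}, which is a superkey of neither fragment — lossy.
Dependency preservation: the restricted closure of {D, F, G} across the fragments never reaches {E}, so D, F, G → E cannot be enforced without a join — not preserved.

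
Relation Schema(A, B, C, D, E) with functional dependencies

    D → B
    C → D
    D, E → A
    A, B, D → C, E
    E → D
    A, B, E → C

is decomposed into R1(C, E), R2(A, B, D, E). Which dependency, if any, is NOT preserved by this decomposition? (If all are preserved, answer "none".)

Check C → D: no single fragment contains all of {C, D}, and the restricted closure of {C} across the fragments never reaches {D}.
D → B is preserved.
D, E → A is preserved.
A, B, D → C, E is preserved.
E → D is preserved.
A, B, E → C is preserved.

C → D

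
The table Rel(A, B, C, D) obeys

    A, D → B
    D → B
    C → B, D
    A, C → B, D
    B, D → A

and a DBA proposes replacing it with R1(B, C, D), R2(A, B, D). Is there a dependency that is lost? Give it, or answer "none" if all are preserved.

none

A, D → B lies within R2.
D → B lies within R1.
C → B, D lies within R1.
A, C → B, D: restricted closure across fragments reaches B, D.
B, D → A lies within R2.
Every dependency is enforceable on the fragments, so the decomposition is dependency-preserving.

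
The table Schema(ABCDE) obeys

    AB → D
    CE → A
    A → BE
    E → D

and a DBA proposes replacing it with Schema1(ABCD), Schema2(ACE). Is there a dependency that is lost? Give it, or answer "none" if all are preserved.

Check E → D: no single fragment contains all of {DE}, and the restricted closure of {E} across the fragments never reaches {D}.
AB → D is preserved.
CE → A is preserved.
A → BE is preserved.

E → D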